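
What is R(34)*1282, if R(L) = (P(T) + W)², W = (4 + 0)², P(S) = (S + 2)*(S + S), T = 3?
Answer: 2712712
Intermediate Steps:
P(S) = 2*S*(2 + S) (P(S) = (2 + S)*(2*S) = 2*S*(2 + S))
W = 16 (W = 4² = 16)
R(L) = 2116 (R(L) = (2*3*(2 + 3) + 16)² = (2*3*5 + 16)² = (30 + 16)² = 46² = 2116)
R(34)*1282 = 2116*1282 = 2712712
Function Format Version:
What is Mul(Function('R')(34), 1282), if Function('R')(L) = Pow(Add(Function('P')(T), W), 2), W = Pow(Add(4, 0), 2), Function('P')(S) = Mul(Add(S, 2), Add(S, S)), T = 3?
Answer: 2712712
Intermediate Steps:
Function('P')(S) = Mul(2, S, Add(2, S)) (Function('P')(S) = Mul(Add(2, S), Mul(2, S)) = Mul(2, S, Add(2, S)))
W = 16 (W = Pow(4, 2) = 16)
Function('R')(L) = 2116 (Function('R')(L) = Pow(Add(Mul(2, 3, Add(2, 3)), 16), 2) = Pow(Add(Mul(2, 3, 5), 16), 2) = Pow(Add(30, 16), 2) = Pow(46, 2) = 2116)
Mul(Function('R')(34), 1282) = Mul(2116, 1282) = 2712712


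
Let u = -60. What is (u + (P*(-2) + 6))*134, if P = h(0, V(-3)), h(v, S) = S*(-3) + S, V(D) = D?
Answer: -8844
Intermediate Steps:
h(v, S) = -2*S (h(v, S) = -3*S + S = -2*S)
P = 6 (P = -2*(-3) = 6)
(u + (P*(-2) + 6))*134 = (-60 + (6*(-2) + 6))*134 = (-60 + (-12 + 6))*134 = (-60 - 6)*134 = -66*134 = -8844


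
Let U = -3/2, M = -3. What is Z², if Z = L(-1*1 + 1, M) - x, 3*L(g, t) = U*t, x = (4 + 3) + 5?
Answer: 441/4 ≈ 110.25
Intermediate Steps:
U = -3/2 (U = -3*½ = -3/2 ≈ -1.5000)
x = 12 (x = 7 + 5 = 12)
L(g, t) = -t/2 (L(g, t) = (-3*t/2)/3 = -t/2)
Z = -21/2 (Z = -½*(-3) - 1*12 = 3/2 - 12 = -21/2 ≈ -10.500)
Z² = (-21/2)² = 441/4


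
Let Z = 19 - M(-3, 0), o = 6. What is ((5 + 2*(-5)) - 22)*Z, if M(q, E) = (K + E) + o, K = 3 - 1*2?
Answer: -324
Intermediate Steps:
K = 1 (K = 3 - 2 = 1)
M(q, E) = 7 + E (M(q, E) = (1 + E) + 6 = 7 + E)
Z = 12 (Z = 19 - (7 + 0) = 19 - 1*7 = 19 - 7 = 12)
((5 + 2*(-5)) - 22)*Z = ((5 + 2*(-5)) - 22)*12 = ((5 - 10) - 22)*12 = (-5 - 22)*12 = -27*12 = -324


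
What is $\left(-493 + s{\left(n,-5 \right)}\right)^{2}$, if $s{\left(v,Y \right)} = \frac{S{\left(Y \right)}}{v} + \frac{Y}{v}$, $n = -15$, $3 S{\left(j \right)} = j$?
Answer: $\frac{19651489}{81} \approx 2.4261 \cdot 10^{5}$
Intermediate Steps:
$S{\left(j \right)} = \frac{j}{3}$
$s{\left(v,Y \right)} = \frac{4 Y}{3 v}$ ($s{\left(v,Y \right)} = \frac{\frac{1}{3} Y}{v} + \frac{Y}{v} = \frac{Y}{3 v} + \frac{Y}{v} = \frac{4 Y}{3 v}$)
$\left(-493 + s{\left(n,-5 \right)}\right)^{2} = \left(-493 + \frac{4}{3} \left(-5\right) \frac{1}{-15}\right)^{2} = \left(-493 + \frac{4}{3} \left(-5\right) \left(- \frac{1}{15}\right)\right)^{2} = \left(-493 + \frac{4}{9}\right)^{2} = \left(- \frac{4433}{9}\right)^{2} = \frac{19651489}{81}$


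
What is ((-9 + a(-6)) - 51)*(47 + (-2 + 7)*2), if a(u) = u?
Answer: -3762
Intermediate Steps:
((-9 + a(-6)) - 51)*(47 + (-2 + 7)*2) = ((-9 - 6) - 51)*(47 + (-2 + 7)*2) = (-15 - 51)*(47 + 5*2) = -66*(47 + 10) = -66*57 = -3762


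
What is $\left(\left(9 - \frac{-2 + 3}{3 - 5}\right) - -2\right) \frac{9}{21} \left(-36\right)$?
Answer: $- \frac{1242}{7} \approx -177.43$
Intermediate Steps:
$\left(\left(9 - \frac{-2 + 3}{3 - 5}\right) - -2\right) \frac{9}{21} \left(-36\right) = \left(\left(9 - 1 \frac{1}{-2}\right) + 2\right) 9 \cdot \frac{1}{21} \left(-36\right) = \left(\left(9 - 1 \left(- \frac{1}{2}\right)\right) + 2\right) \frac{3}{7} \left(-36\right) = \left(\left(9 - - \frac{1}{2}\right) + 2\right) \frac{3}{7} \left(-36\right) = \left(\left(9 + \frac{1}{2}\right) + 2\right) \frac{3}{7} \left(-36\right) = \left(\frac{19}{2} + 2\right) \frac{3}{7} \left(-36\right) = \frac{23}{2} \cdot \frac{3}{7} \left(-36\right) = \frac{69}{14} \left(-36\right) = - \frac{1242}{7}$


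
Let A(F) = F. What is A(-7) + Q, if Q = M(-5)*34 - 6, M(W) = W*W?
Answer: 837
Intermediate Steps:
M(W) = W**2
Q = 844 (Q = (-5)**2*34 - 6 = 25*34 - 6 = 850 - 6 = 844)
A(-7) + Q = -7 + 844 = 837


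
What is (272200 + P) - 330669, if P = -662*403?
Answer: -325255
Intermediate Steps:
P = -266786
(272200 + P) - 330669 = (272200 - 266786) - 330669 = 5414 - 330669 = -325255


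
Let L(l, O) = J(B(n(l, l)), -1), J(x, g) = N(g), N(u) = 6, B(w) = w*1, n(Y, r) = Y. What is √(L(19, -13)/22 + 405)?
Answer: √49038/11 ≈ 20.131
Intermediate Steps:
B(w) = w
J(x, g) = 6
L(l, O) = 6
√(L(19, -13)/22 + 405) = √(6/22 + 405) = √(6*(1/22) + 405) = √(3/11 + 405) = √(4458/11) = √49038/11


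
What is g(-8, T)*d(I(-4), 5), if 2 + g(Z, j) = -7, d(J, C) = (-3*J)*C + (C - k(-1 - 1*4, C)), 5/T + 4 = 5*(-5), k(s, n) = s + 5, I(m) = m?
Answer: -585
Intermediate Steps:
k(s, n) = 5 + s
T = -5/29 (T = 5/(-4 + 5*(-5)) = 5/(-4 - 25) = 5/(-29) = 5*(-1/29) = -5/29 ≈ -0.17241)
d(J, C) = C - 3*C*J (d(J, C) = (-3*J)*C + (C - (5 + (-1 - 1*4))) = -3*C*J + (C - (5 + (-1 - 4))) = -3*C*J + (C - (5 - 5)) = -3*C*J + (C - 1*0) = -3*C*J + (C + 0) = -3*C*J + C = C - 3*C*J)
g(Z, j) = -9 (g(Z, j) = -2 - 7 = -9)
g(-8, T)*d(I(-4), 5) = -45*(1 - 3*(-4)) = -45*(1 + 12) = -45*13 = -9*65 = -585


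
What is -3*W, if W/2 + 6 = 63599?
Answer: -381558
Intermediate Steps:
W = 127186 (W = -12 + 2*63599 = -12 + 127198 = 127186)
-3*W = -3*127186 = -381558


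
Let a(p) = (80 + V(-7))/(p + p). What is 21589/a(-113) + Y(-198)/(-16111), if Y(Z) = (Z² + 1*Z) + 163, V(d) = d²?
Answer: -78612458455/2078319 ≈ -37825.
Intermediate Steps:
a(p) = 129/(2*p) (a(p) = (80 + (-7)²)/(p + p) = (80 + 49)/((2*p)) = 129*(1/(2*p)) = 129/(2*p))
Y(Z) = 163 + Z + Z² (Y(Z) = (Z² + Z) + 163 = (Z + Z²) + 163 = 163 + Z + Z²)
21589/a(-113) + Y(-198)/(-16111) = 21589/(((129/2)/(-113))) + (163 - 198 + (-198)²)/(-16111) = 21589/(((129/2)*(-1/113))) + (163 - 198 + 39204)*(-1/16111) = 21589/(-129/226) + 39169*(-1/16111) = 21589*(-226/129) - 39169/16111 = -4879114/129 - 39169/16111 = -78612458455/2078319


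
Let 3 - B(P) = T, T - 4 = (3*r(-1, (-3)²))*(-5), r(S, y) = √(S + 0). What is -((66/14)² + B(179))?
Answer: -1040/49 - 15*I ≈ -21.224 - 15.0*I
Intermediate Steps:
r(S, y) = √S
T = 4 - 15*I (T = 4 + (3*√(-1))*(-5) = 4 + (3*I)*(-5) = 4 - 15*I ≈ 4.0 - 15.0*I)
B(P) = -1 + 15*I (B(P) = 3 - (4 - 15*I) = 3 + (-4 + 15*I) = -1 + 15*I)
-((66/14)² + B(179)) = -((66/14)² + (-1 + 15*I)) = -((66*(1/14))² + (-1 + 15*I)) = -((33/7)² + (-1 + 15*I)) = -(1089/49 + (-1 + 15*I)) = -(1040/49 + 15*I) = -1040/49 - 15*I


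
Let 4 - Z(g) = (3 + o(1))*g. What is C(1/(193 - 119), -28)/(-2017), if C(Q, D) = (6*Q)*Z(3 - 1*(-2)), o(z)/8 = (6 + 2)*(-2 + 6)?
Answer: 3873/74629 ≈ 0.051897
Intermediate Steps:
o(z) = 256 (o(z) = 8*((6 + 2)*(-2 + 6)) = 8*(8*4) = 8*32 = 256)
Z(g) = 4 - 259*g (Z(g) = 4 - (3 + 256)*g = 4 - 259*g)
C(Q, D) = -7746*Q (C(Q, D) = (6*Q)*(4 - 259*(3 - 1*(-2))) = (6*Q)*(4 - 259*(3 + 2)) = (6*Q)*(4 - 259*5) = (6*Q)*(4 - 1295) = (6*Q)*(-1291) = -7746*Q)
C(1/(193 - 119), -28)/(-2017) = -7746/(193 - 119)/(-2017) = -7746/74*(-1/2017) = -7746*1/74*(-1/2017) = -3873/37*(-1/2017) = 3873/74629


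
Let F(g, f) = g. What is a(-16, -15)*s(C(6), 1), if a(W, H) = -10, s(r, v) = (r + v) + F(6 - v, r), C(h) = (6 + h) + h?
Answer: -240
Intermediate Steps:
C(h) = 6 + 2*h
s(r, v) = 6 + r (s(r, v) = (r + v) + (6 - v) = 6 + r)
a(-16, -15)*s(C(6), 1) = -10*(6 + (6 + 2*6)) = -10*(6 + (6 + 12)) = -10*(6 + 18) = -10*24 = -240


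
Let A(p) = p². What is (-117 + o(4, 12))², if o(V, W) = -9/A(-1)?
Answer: 15876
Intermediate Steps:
o(V, W) = -9 (o(V, W) = -9/((-1)²) = -9/1 = -9*1 = -9)
(-117 + o(4, 12))² = (-117 - 9)² = (-126)² = 15876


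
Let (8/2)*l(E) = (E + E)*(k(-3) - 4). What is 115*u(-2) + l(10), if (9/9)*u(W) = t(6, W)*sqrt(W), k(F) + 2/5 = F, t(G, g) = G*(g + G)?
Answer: -37 + 2760*I*sqrt(2) ≈ -37.0 + 3903.2*I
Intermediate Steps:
t(G, g) = G*(G + g)
k(F) = -2/5 + F
l(E) = -37*E/10 (l(E) = ((E + E)*((-2/5 - 3) - 4))/4 = ((2*E)*(-17/5 - 4))/4 = ((2*E)*(-37/5))/4 = (-74*E/5)/4 = -37*E/10)
u(W) = sqrt(W)*(36 + 6*W) (u(W) = (6*(6 + W))*sqrt(W) = (36 + 6*W)*sqrt(W) = sqrt(W)*(36 + 6*W))
115*u(-2) + l(10) = 115*(6*sqrt(-2)*(6 - 2)) - 37/10*10 = 115*(6*(I*sqrt(2))*4) - 37 = 115*(24*I*sqrt(2)) - 37 = 2760*I*sqrt(2) - 37 = -37 + 2760*I*sqrt(2)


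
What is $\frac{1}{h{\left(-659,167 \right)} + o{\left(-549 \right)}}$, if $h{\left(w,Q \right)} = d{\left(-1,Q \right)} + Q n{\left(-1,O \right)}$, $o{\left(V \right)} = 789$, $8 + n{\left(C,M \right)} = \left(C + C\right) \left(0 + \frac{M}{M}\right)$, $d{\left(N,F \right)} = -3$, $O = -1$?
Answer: $- \frac{1}{884} \approx -0.0011312$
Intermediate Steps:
$n{\left(C,M \right)} = -8 + 2 C$ ($n{\left(C,M \right)} = -8 + \left(C + C\right) \left(0 + \frac{M}{M}\right) = -8 + 2 C \left(0 + 1\right) = -8 + 2 C 1 = -8 + 2 C$)
$h{\left(w,Q \right)} = -3 - 10 Q$ ($h{\left(w,Q \right)} = -3 + Q \left(-8 + 2 \left(-1\right)\right) = -3 + Q \left(-8 - 2\right) = -3 + Q \left(-10\right) = -3 - 10 Q$)
$\frac{1}{h{\left(-659,167 \right)} + o{\left(-549 \right)}} = \frac{1}{\left(-3 - 1670\right) + 789} = \frac{1}{-1673 + 789} = \frac{1}{-884} = - \frac{1}{884}$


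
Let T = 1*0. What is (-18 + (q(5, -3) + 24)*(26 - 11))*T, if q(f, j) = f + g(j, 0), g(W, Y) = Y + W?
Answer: 0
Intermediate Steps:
g(W, Y) = W + Y
q(f, j) = f + j (q(f, j) = f + (j + 0) = f + j)
T = 0
(-18 + (q(5, -3) + 24)*(26 - 11))*T = (-18 + ((5 - 3) + 24)*(26 - 11))*0 = (-18 + (2 + 24)*15)*0 = (-18 + 26*15)*0 = (-18 + 390)*0 = 372*0 = 0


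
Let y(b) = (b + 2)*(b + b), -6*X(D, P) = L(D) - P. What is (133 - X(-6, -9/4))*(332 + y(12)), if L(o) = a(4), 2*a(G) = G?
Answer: 535903/6 ≈ 89317.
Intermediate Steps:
a(G) = G/2
L(o) = 2 (L(o) = (1/2)*4 = 2)
X(D, P) = -1/3 + P/6 (X(D, P) = -(2 - P)/6 = -1/3 + P/6)
y(b) = 2*b*(2 + b) (y(b) = (2 + b)*(2*b) = 2*b*(2 + b))
(133 - X(-6, -9/4))*(332 + y(12)) = (133 - (-1/3 + (-9/4)/6))*(332 + 2*12*(2 + 12)) = (133 - (-1/3 + (-9*1/4)/6))*(332 + 2*12*14) = (133 - (-1/3 + (1/6)*(-9/4)))*(332 + 336) = (133 - (-1/3 - 3/8))*668 = (133 - 1*(-17/24))*668 = (133 + 17/24)*668 = (3209/24)*668 = 535903/6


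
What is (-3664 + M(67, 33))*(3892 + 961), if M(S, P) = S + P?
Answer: -17296092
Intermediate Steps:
M(S, P) = P + S
(-3664 + M(67, 33))*(3892 + 961) = (-3664 + (33 + 67))*(3892 + 961) = (-3664 + 100)*4853 = -3564*4853 = -17296092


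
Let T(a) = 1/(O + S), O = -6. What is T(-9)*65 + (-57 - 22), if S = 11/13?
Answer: -6138/67 ≈ -91.612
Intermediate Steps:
S = 11/13 (S = 11*(1/13) = 11/13 ≈ 0.84615)
T(a) = -13/67 (T(a) = 1/(-6 + 11/13) = 1/(-67/13) = -13/67)
T(-9)*65 + (-57 - 22) = -13/67*65 + (-57 - 22) = -845/67 - 79 = -6138/67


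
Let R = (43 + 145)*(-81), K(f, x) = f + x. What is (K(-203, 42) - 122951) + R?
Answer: -138340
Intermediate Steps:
R = -15228 (R = 188*(-81) = -15228)
(K(-203, 42) - 122951) + R = ((-203 + 42) - 122951) - 15228 = (-161 - 122951) - 15228 = -123112 - 15228 = -138340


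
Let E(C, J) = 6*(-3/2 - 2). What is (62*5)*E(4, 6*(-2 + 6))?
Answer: -6510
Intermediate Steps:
E(C, J) = -21 (E(C, J) = 6*(-3*½ - 2) = 6*(-3/2 - 2) = 6*(-7/2) = -21)
(62*5)*E(4, 6*(-2 + 6)) = (62*5)*(-21) = 310*(-21) = -6510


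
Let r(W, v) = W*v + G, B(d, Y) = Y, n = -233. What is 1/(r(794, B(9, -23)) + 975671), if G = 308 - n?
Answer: 1/957950 ≈ 1.0439e-6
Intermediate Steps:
G = 541 (G = 308 - 1*(-233) = 308 + 233 = 541)
r(W, v) = 541 + W*v (r(W, v) = W*v + 541 = 541 + W*v)
1/(r(794, B(9, -23)) + 975671) = 1/((541 + 794*(-23)) + 975671) = 1/((541 - 18262) + 975671) = 1/(-17721 + 975671) = 1/957950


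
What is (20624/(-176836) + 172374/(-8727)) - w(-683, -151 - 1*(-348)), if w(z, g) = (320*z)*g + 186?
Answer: 5537187683709928/128603981 ≈ 4.3056e+7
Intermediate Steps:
w(z, g) = 186 + 320*g*z (w(z, g) = 320*g*z + 186 = 186 + 320*g*z)
(20624/(-176836) + 172374/(-8727)) - w(-683, -151 - 1*(-348)) = (20624/(-176836) + 172374/(-8727)) - (186 + 320*(-151 - 1*(-348))*(-683)) = (20624*(-1/176836) + 172374*(-1/8727)) - (186 + 320*(-151 + 348)*(-683)) = (-5156/44209 - 57458/2909) - (186 + 320*197*(-683)) = -2555159526/128603981 - (186 - 43056320) = -2555159526/128603981 - 1*(-43056134) = -2555159526/128603981 + 43056134 = 5537187683709928/128603981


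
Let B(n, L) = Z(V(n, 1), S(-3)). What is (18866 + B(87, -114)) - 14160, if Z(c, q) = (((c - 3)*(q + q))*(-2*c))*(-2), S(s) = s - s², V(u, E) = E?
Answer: 4898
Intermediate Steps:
Z(c, q) = 8*c*q*(-3 + c) (Z(c, q) = (((-3 + c)*(2*q))*(-2*c))*(-2) = ((2*q*(-3 + c))*(-2*c))*(-2) = -4*c*q*(-3 + c)*(-2) = 8*c*q*(-3 + c))
B(n, L) = 192 (B(n, L) = 8*1*(-3*(1 - 1*(-3)))*(-3 + 1) = 8*1*(-3*(1 + 3))*(-2) = 8*1*(-3*4)*(-2) = 8*1*(-12)*(-2) = 192)
(18866 + B(87, -114)) - 14160 = (18866 + 192) - 14160 = 19058 - 14160 = 4898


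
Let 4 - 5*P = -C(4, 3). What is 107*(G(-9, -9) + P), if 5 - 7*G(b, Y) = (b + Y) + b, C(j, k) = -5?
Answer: 16371/35 ≈ 467.74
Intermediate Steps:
G(b, Y) = 5/7 - 2*b/7 - Y/7 (G(b, Y) = 5/7 - ((b + Y) + b)/7 = 5/7 - ((Y + b) + b)/7 = 5/7 - (Y + 2*b)/7 = 5/7 + (-2*b/7 - Y/7) = 5/7 - 2*b/7 - Y/7)
P = -⅕ (P = ⅘ - (-1)*(-5)/5 = ⅘ - ⅕*5 = ⅘ - 1 = -⅕ ≈ -0.20000)
107*(G(-9, -9) + P) = 107*((5/7 - 2/7*(-9) - ⅐*(-9)) - ⅕) = 107*((5/7 + 18/7 + 9/7) - ⅕) = 107*(32/7 - ⅕) = 107*(153/35) = 16371/35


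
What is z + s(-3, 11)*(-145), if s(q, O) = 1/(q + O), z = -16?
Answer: -273/8 ≈ -34.125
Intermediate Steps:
s(q, O) = 1/(O + q)
z + s(-3, 11)*(-145) = -16 - 145/(11 - 3) = -16 - 145/8 = -273/8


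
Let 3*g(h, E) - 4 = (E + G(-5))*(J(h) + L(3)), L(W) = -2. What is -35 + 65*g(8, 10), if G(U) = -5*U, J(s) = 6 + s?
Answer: 27455/3 ≈ 9151.7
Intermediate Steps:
g(h, E) = 4/3 + (4 + h)*(25 + E)/3 (g(h, E) = 4/3 + ((E - 5*(-5))*((6 + h) - 2))/3 = 4/3 + ((E + 25)*(4 + h))/3 = 4/3 + ((25 + E)*(4 + h))/3 = 4/3 + ((4 + h)*(25 + E))/3 = 4/3 + (4 + h)*(25 + E)/3)
-35 + 65*g(8, 10) = -35 + 65*(104/3 + (4/3)*10 + (25/3)*8 + (⅓)*10*8) = -35 + 65*(104/3 + 40/3 + 200/3 + 80/3) = -35 + 65*(424/3) = -35 + 27560/3 = 27455/3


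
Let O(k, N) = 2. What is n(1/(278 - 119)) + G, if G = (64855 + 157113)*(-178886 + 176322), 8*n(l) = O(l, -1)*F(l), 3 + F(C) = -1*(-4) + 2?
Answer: -2276503805/4 ≈ -5.6913e+8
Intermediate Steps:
F(C) = 3 (F(C) = -3 + (-1*(-4) + 2) = -3 + (4 + 2) = -3 + 6 = 3)
n(l) = 3/4 (n(l) = (2*3)/8 = (1/8)*6 = 3/4)
G = -569125952 (G = 221968*(-2564) = -569125952)
n(1/(278 - 119)) + G = 3/4 - 569125952 = -2276503805/4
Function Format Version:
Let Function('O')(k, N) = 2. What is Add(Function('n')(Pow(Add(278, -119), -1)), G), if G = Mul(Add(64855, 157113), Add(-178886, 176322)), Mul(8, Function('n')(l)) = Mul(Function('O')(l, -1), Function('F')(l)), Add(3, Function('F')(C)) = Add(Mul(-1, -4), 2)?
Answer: Rational(-2276503805, 4) ≈ -5.6913e+8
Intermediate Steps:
Function('F')(C) = 3 (Function('F')(C) = Add(-3, Add(Mul(-1, -4), 2)) = Add(-3, Add(4, 2)) = Add(-3, 6) = 3)
Function('n')(l) = Rational(3, 4) (Function('n')(l) = Mul(Rational(1, 8), Mul(2, 3)) = Mul(Rational(1, 8), 6) = Rational(3, 4))
G = -569125952 (G = Mul(221968, -2564) = -569125952)
Add(Function('n')(Pow(Add(278, -119), -1)), G) = Add(Rational(3, 4), -569125952) = Rational(-2276503805, 4)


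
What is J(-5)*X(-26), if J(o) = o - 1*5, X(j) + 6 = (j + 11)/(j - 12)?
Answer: 1065/19 ≈ 56.053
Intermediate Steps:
X(j) = -6 + (11 + j)/(-12 + j) (X(j) = -6 + (j + 11)/(j - 12) = -6 + (11 + j)/(-12 + j))
J(o) = -5 + o (J(o) = o - 5 = -5 + o)
J(-5)*X(-26) = (-5 - 5)*((83 - 5*(-26))/(-12 - 26)) = -10*(83 + 130)/(-38) = -(-5)*213/19 = -10*(-213/38) = 1065/19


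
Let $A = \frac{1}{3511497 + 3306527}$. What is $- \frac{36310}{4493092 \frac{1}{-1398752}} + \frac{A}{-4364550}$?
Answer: $\frac{377837428507759273852727}{33425916093666831600} \approx 11304.0$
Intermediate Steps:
$A = \frac{1}{6818024} \approx 1.4667 \cdot 10^{-7}$
$- \frac{36310}{4493092 \frac{1}{-1398752}} + \frac{A}{-4364550} = - \frac{36310}{4493092 \frac{1}{-1398752}} + \frac{1}{6818024 \left(-4364550\right)} = - \frac{36310}{4493092 \left(- \frac{1}{1398752}\right)} + \frac{1}{6818024} \left(- \frac{1}{4364550}\right) = - \frac{36310}{- \frac{1123273}{349688}} - \frac{1}{29757606649200} = \left(-36310\right) \left(- \frac{349688}{1123273}\right) - \frac{1}{29757606649200} = \frac{12697171280}{1123273} - \frac{1}{29757606649200} = \frac{377837428507759273852727}{33425916093666831600}$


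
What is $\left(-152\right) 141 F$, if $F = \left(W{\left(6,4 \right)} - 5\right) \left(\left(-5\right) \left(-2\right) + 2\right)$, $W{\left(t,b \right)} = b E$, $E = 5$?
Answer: $-3857760$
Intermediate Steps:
$W{\left(t,b \right)} = 5 b$ ($W{\left(t,b \right)} = b 5 = 5 b$)
$F = 180$ ($F = \left(5 \cdot 4 - 5\right) \left(\left(-5\right) \left(-2\right) + 2\right) = \left(20 - 5\right) \left(10 + 2\right) = 15 \cdot 12 = 180$)
$\left(-152\right) 141 F = \left(-152\right) 141 \cdot 180 = \left(-21432\right) 180 = -3857760$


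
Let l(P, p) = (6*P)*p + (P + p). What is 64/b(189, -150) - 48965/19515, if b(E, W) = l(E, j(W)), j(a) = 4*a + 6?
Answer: -2200247195/876875301 ≈ -2.5092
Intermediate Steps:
j(a) = 6 + 4*a
l(P, p) = P + p + 6*P*p (l(P, p) = 6*P*p + (P + p) = P + p + 6*P*p)
b(E, W) = 6 + E + 4*W + 6*E*(6 + 4*W) (b(E, W) = E + (6 + 4*W) + 6*E*(6 + 4*W) = 6 + E + 4*W + 6*E*(6 + 4*W))
64/b(189, -150) - 48965/19515 = 64/(6 + 4*(-150) + 37*189 + 24*189*(-150)) - 48965/19515 = 64/(6 - 600 + 6993 - 680400) - 48965*1/19515 = 64/(-674001) - 9793/3903 = 64*(-1/674001) - 9793/3903 = -64/674001 - 9793/3903 = -2200247195/876875301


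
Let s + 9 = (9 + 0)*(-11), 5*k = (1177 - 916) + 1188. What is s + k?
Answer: 909/5 ≈ 181.80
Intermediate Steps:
k = 1449/5 (k = ((1177 - 916) + 1188)/5 = (261 + 1188)/5 = (1/5)*1449 = 1449/5 ≈ 289.80)
s = -108 (s = -9 + (9 + 0)*(-11) = -9 + 9*(-11) = -9 - 99 = -108)
s + k = -108 + 1449/5 = 909/5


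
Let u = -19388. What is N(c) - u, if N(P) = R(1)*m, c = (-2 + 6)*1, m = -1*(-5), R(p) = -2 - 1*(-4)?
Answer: 19398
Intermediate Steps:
R(p) = 2 (R(p) = -2 + 4 = 2)
m = 5
c = 4 (c = 4*1 = 4)
N(P) = 10 (N(P) = 2*5 = 10)
N(c) - u = 10 - 1*(-19388) = 10 + 19388 = 19398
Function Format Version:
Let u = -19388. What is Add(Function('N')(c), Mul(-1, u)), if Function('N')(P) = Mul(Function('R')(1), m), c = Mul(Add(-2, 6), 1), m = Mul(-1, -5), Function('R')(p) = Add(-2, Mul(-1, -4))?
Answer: 19398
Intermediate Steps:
Function('R')(p) = 2 (Function('R')(p) = Add(-2, 4) = 2)
m = 5
c = 4 (c = Mul(4, 1) = 4)
Function('N')(P) = 10 (Function('N')(P) = Mul(2, 5) = 10)
Add(Function('N')(c), Mul(-1, u)) = Add(10, Mul(-1, -19388)) = Add(10, 19388) = 19398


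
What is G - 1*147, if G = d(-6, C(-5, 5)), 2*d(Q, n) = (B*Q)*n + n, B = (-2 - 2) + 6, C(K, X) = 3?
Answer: -327/2 ≈ -163.50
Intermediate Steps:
B = 2 (B = -4 + 6 = 2)
d(Q, n) = n/2 + Q*n (d(Q, n) = ((2*Q)*n + n)/2 = (2*Q*n + n)/2 = (n + 2*Q*n)/2 = n/2 + Q*n)
G = -33/2 (G = 3*(1/2 - 6) = 3*(-11/2) = -33/2 ≈ -16.500)
G - 1*147 = -33/2 - 1*147 = -33/2 - 147 = -327/2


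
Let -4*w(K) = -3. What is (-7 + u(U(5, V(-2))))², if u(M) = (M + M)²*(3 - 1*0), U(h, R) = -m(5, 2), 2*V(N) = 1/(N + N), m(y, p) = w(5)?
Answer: 1/16 ≈ 0.062500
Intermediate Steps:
w(K) = ¾ (w(K) = -¼*(-3) = ¾)
m(y, p) = ¾
V(N) = 1/(4*N) (V(N) = 1/(2*(N + N)) = 1/(2*((2*N))) = (1/(2*N))/2 = 1/(4*N))
U(h, R) = -¾ (U(h, R) = -1*¾ = -¾)
u(M) = 12*M² (u(M) = (2*M)²*(3 + 0) = (4*M²)*3 = 12*M²)
(-7 + u(U(5, V(-2))))² = (-7 + 12*(-¾)²)² = (-7 + 12*(9/16))² = (-7 + 27/4)² = (-¼)² = 1/16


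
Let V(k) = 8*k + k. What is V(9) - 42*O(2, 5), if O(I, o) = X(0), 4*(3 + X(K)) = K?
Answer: 207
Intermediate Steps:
X(K) = -3 + K/4
O(I, o) = -3 (O(I, o) = -3 + (1/4)*0 = -3 + 0 = -3)
V(k) = 9*k
V(9) - 42*O(2, 5) = 9*9 - 42*(-3) = 81 + 126 = 207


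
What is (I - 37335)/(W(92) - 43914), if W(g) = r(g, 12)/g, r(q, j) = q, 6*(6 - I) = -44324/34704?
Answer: 1943187343/2285935128 ≈ 0.85006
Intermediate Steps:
I = 323417/52056 (I = 6 - (-22162)/(3*34704) = 6 - ⅙*(-11081/8676) = 6 + 11081/52056 = 323417/52056 ≈ 6.2129)
W(g) = 1 (W(g) = g/g = 1)
(I - 37335)/(W(92) - 43914) = (323417/52056 - 37335)/(1 - 43914) = -1943187343/52056/(-43913) = -1943187343/52056*(-1/43913) = 1943187343/2285935128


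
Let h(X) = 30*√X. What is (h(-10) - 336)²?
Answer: 103896 - 20160*I*√10 ≈ 1.039e+5 - 63752.0*I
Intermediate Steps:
(h(-10) - 336)² = (30*√(-10) - 336)² = (30*(I*√10) - 336)² = (30*I*√10 - 336)² = (-336 + 30*I*√10)²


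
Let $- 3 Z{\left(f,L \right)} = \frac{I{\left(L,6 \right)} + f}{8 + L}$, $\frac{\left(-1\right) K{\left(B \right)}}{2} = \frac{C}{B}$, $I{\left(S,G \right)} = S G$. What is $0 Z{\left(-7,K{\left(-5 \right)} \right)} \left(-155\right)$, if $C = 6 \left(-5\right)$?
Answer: $0$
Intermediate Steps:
$I{\left(S,G \right)} = G S$
$C = -30$
$K{\left(B \right)} = \frac{60}{B}$ ($K{\left(B \right)} = - 2 \left(- \frac{30}{B}\right) = \frac{60}{B}$)
$Z{\left(f,L \right)} = - \frac{f + 6 L}{3 \left(8 + L\right)}$ ($Z{\left(f,L \right)} = - \frac{\left(6 L + f\right) \frac{1}{8 + L}}{3} = - \frac{\left(f + 6 L\right) \frac{1}{8 + L}}{3} = - \frac{\frac{1}{8 + L} \left(f + 6 L\right)}{3} = - \frac{f + 6 L}{3 \left(8 + L\right)}$)
$0 Z{\left(-7,K{\left(-5 \right)} \right)} \left(-155\right) = 0 \frac{\left(-1\right) \left(-7\right) - 6 \frac{60}{-5}}{3 \left(8 + \frac{60}{-5}\right)} \left(-155\right) = 0 \frac{7 - 6 \cdot 60 \left(- \frac{1}{5}\right)}{3 \left(8 + 60 \left(- \frac{1}{5}\right)\right)} \left(-155\right) = 0 \frac{7 - -72}{3 \left(8 - 12\right)} \left(-155\right) = 0 \frac{7 + 72}{3 \left(-4\right)} \left(-155\right) = 0 \cdot \frac{1}{3} \left(- \frac{1}{4}\right) 79 \left(-155\right) = 0 \left(- \frac{79}{12}\right) \left(-155\right) = 0 \left(-155\right) = 0$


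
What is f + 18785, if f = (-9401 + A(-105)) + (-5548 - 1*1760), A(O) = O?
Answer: 1971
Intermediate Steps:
f = -16814 (f = (-9401 - 105) + (-5548 - 1*1760) = -9506 + (-5548 - 1760) = -9506 - 7308 = -16814)
f + 18785 = -16814 + 18785 = 1971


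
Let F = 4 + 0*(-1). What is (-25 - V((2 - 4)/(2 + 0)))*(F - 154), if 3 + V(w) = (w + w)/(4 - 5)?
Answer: 3600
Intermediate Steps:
V(w) = -3 - 2*w (V(w) = -3 + (w + w)/(4 - 5) = -3 + (2*w)/(-1) = -3 + (2*w)*(-1) = -3 - 2*w)
F = 4 (F = 4 + 0 = 4)
(-25 - V((2 - 4)/(2 + 0)))*(F - 154) = (-25 - (-3 - 2*(2 - 4)/(2 + 0)))*(4 - 154) = (-25 - (-3 - (-4)/2))*(-150) = (-25 - (-3 - 2*(-1)))*(-150) = (-25 - (-3 + 2))*(-150) = (-25 - 1*(-1))*(-150) = (-25 + 1)*(-150) = -24*(-150) = 3600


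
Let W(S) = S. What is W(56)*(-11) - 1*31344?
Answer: -31960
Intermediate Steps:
W(56)*(-11) - 1*31344 = 56*(-11) - 1*31344 = -616 - 31344 = -31960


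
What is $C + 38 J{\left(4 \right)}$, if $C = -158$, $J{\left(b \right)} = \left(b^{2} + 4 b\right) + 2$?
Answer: $1134$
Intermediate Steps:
$J{\left(b \right)} = 2 + b^{2} + 4 b$
$C + 38 J{\left(4 \right)} = -158 + 38 \left(2 + 4^{2} + 4 \cdot 4\right) = -158 + 38 \left(2 + 16 + 16\right) = -158 + 38 \cdot 34 = -158 + 1292 = 1134$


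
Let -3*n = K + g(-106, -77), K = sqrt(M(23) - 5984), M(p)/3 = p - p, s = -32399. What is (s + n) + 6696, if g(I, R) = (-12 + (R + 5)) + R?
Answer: -76948/3 - 4*I*sqrt(374)/3 ≈ -25649.0 - 25.785*I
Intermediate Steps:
g(I, R) = -7 + 2*R (g(I, R) = (-12 + (5 + R)) + R = (-7 + R) + R = -7 + 2*R)
M(p) = 0 (M(p) = 3*(p - p) = 3*0 = 0)
K = 4*I*sqrt(374) (K = sqrt(0 - 5984) = sqrt(-5984) = 4*I*sqrt(374) ≈ 77.356*I)
n = 161/3 - 4*I*sqrt(374)/3 (n = -(4*I*sqrt(374) + (-7 + 2*(-77)))/3 = -(4*I*sqrt(374) + (-7 - 154))/3 = -(4*I*sqrt(374) - 161)/3 = -(-161 + 4*I*sqrt(374))/3 = 161/3 - 4*I*sqrt(374)/3 ≈ 53.667 - 25.785*I)
(s + n) + 6696 = (-32399 + (161/3 - 4*I*sqrt(374)/3)) + 6696 = (-97036/3 - 4*I*sqrt(374)/3) + 6696 = -76948/3 - 4*I*sqrt(374)/3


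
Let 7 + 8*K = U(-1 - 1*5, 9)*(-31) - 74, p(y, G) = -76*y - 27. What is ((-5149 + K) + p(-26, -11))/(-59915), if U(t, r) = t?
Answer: 5099/95864 ≈ 0.053190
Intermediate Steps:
p(y, G) = -27 - 76*y
K = 105/8 (K = -7/8 + ((-1 - 1*5)*(-31) - 74)/8 = -7/8 + ((-1 - 5)*(-31) - 74)/8 = -7/8 + (-6*(-31) - 74)/8 = -7/8 + (186 - 74)/8 = -7/8 + (⅛)*112 = -7/8 + 14 = 105/8 ≈ 13.125)
((-5149 + K) + p(-26, -11))/(-59915) = ((-5149 + 105/8) + (-27 - 76*(-26)))/(-59915) = (-41087/8 + (-27 + 1976))*(-1/59915) = (-41087/8 + 1949)*(-1/59915) = -25495/8*(-1/59915) = 5099/95864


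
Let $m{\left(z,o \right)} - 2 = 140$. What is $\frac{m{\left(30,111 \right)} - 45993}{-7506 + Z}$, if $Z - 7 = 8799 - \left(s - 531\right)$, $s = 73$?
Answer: $- \frac{45851}{1758} \approx -26.081$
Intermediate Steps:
$m{\left(z,o \right)} = 142$ ($m{\left(z,o \right)} = 2 + 140 = 142$)
$Z = 9264$ ($Z = 7 + \left(8799 - \left(73 - 531\right)\right) = 7 + \left(8799 - -458\right) = 7 + \left(8799 + 458\right) = 7 + 9257 = 9264$)
$\frac{m{\left(30,111 \right)} - 45993}{-7506 + Z} = \frac{142 - 45993}{-7506 + 9264} = - \frac{45851}{1758}$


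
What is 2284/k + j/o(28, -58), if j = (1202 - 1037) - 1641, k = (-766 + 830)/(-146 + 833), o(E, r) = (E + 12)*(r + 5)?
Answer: 103956357/4240 ≈ 24518.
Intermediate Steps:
o(E, r) = (5 + r)*(12 + E) (o(E, r) = (12 + E)*(5 + r) = (5 + r)*(12 + E))
k = 64/687 ≈ 0.093159
j = -1476 (j = 165 - 1641 = -1476)
2284/k + j/o(28, -58) = 2284/(64/687) - 1476/(60 + 5*28 + 12*(-58) + 28*(-58)) = 2284*(687/64) - 1476/(60 + 140 - 696 - 1624) = 392277/16 - 1476/(-2120) = 392277/16 - 1476*(-1/2120) = 392277/16 + 369/530 = 103956357/4240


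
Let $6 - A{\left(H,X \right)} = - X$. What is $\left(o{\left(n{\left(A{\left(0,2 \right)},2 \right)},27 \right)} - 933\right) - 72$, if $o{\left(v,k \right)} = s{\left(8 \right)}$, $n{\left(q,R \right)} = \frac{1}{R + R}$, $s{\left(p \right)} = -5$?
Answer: $-1010$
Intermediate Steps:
$A{\left(H,X \right)} = 6 + X$ ($A{\left(H,X \right)} = 6 - - X = 6 + X$)
$n{\left(q,R \right)} = \frac{1}{2 R}$
$o{\left(v,k \right)} = -5$
$\left(o{\left(n{\left(A{\left(0,2 \right)},2 \right)},27 \right)} - 933\right) - 72 = \left(-5 - 933\right) - 72 = -938 - 72 = -1010$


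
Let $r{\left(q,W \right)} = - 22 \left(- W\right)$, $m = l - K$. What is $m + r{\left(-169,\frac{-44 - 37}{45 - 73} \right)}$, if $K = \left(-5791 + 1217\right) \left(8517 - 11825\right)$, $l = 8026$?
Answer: $- \frac{211717833}{14} \approx -1.5123 \cdot 10^{7}$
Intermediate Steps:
$K = 15130792$ ($K = \left(-4574\right) \left(-3308\right) = 15130792$)
$m = -15122766$ ($m = 8026 - 15130792 = -15122766$)
$r{\left(q,W \right)} = 22 W$
$m + r{\left(-169,\frac{-44 - 37}{45 - 73} \right)} = -15122766 + 22 \frac{-44 - 37}{45 - 73} = -15122766 + 22 \left(- \frac{81}{-28}\right) = -15122766 + 22 \left(\left(-81\right) \left(- \frac{1}{28}\right)\right) = -15122766 + 22 \cdot \frac{81}{28} = -15122766 + \frac{891}{14} = - \frac{211717833}{14}$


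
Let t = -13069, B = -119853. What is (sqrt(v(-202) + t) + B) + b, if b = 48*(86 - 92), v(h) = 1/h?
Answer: -120141 + I*sqrt(533267678)/202 ≈ -1.2014e+5 + 114.32*I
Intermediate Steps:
b = -288 (b = 48*(-6) = -288)
(sqrt(v(-202) + t) + B) + b = (sqrt(1/(-202) - 13069) - 119853) - 288 = (sqrt(-1/202 - 13069) - 119853) - 288 = (sqrt(-2639939/202) - 119853) - 288 = (I*sqrt(533267678)/202 - 119853) - 288 = (-119853 + I*sqrt(533267678)/202) - 288 = -120141 + I*sqrt(533267678)/202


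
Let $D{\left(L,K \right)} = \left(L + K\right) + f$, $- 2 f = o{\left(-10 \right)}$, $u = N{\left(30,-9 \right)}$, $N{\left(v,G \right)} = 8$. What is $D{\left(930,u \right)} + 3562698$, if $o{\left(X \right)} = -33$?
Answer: $\frac{7127305}{2} \approx 3.5637 \cdot 10^{6}$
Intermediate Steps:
$u = 8$
$f = \frac{33}{2}$ ($f = \left(- \frac{1}{2}\right) \left(-33\right) = \frac{33}{2} \approx 16.5$)
$D{\left(L,K \right)} = \frac{33}{2} + K + L$ ($D{\left(L,K \right)} = \left(L + K\right) + \frac{33}{2} = \left(K + L\right) + \frac{33}{2} = \frac{33}{2} + K + L$)
$D{\left(930,u \right)} + 3562698 = \left(\frac{33}{2} + 8 + 930\right) + 3562698 = \frac{1909}{2} + 3562698 = \frac{7127305}{2}$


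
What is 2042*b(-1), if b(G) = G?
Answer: -2042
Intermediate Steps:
2042*b(-1) = 2042*(-1) = -2042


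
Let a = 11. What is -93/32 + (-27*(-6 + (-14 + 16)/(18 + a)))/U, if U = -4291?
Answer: -11721435/3982048 ≈ -2.9436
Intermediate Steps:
-93/32 + (-27*(-6 + (-14 + 16)/(18 + a)))/U = -93/32 - 27*(-6 + (-14 + 16)/(18 + 11))/(-4291) = -93*1/32 - 27*(-6 + 2/29)*(-1/4291) = -93/32 - 27*(-6 + 2*(1/29))*(-1/4291) = -93/32 - 27*(-6 + 2/29)*(-1/4291) = -93/32 - 27*(-172/29)*(-1/4291) = -93/32 + (4644/29)*(-1/4291) = -93/32 - 4644/124439 = -11721435/3982048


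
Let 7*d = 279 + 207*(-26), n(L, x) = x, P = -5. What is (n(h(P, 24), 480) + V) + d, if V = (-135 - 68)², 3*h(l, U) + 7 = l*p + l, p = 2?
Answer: 40960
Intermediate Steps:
h(l, U) = -7/3 + l (h(l, U) = -7/3 + (l*2 + l)/3 = -7/3 + (2*l + l)/3 = -7/3 + (3*l)/3 = -7/3 + l)
V = 41209 (V = (-203)² = 41209)
d = -729 (d = (279 + 207*(-26))/7 = (279 - 5382)/7 = (⅐)*(-5103) = -729)
(n(h(P, 24), 480) + V) + d = (480 + 41209) - 729 = 41689 - 729 = 40960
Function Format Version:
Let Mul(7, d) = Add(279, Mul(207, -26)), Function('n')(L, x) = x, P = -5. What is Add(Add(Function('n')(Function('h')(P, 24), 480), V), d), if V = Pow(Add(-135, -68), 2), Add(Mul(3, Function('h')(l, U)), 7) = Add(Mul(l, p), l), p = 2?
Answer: 40960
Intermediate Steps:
Function('h')(l, U) = Add(Rational(-7, 3), l) (Function('h')(l, U) = Add(Rational(-7, 3), Mul(Rational(1, 3), Add(Mul(l, 2), l))) = Add(Rational(-7, 3), Mul(Rational(1, 3), Add(Mul(2, l), l))) = Add(Rational(-7, 3), Mul(Rational(1, 3), Mul(3, l))) = Add(Rational(-7, 3), l))
V = 41209 (V = Pow(-203, 2) = 41209)
d = -729 (d = Mul(Rational(1, 7), Add(279, Mul(207, -26))) = Mul(Rational(1, 7), Add(279, -5382)) = Mul(Rational(1, 7), -5103) = -729)
Add(Add(Function('n')(Function('h')(P, 24), 480), V), d) = Add(Add(480, 41209), -729) = Add(41689, -729) = 40960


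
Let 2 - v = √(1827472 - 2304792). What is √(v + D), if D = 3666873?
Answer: √(3666875 - 2*I*√119330) ≈ 1914.9 - 0.18*I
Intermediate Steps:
v = 2 - 2*I*√119330 (v = 2 - √(1827472 - 2304792) = 2 - √(-477320) = 2 - 2*I*√119330 ≈ 2.0 - 690.88*I)
√(v + D) = √((2 - 2*I*√119330) + 3666873) = √(3666875 - 2*I*√119330)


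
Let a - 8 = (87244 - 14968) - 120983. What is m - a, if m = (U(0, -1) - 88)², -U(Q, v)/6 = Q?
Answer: 56443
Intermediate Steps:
a = -48699 (a = 8 + ((87244 - 14968) - 120983) = 8 + (72276 - 120983) = 8 - 48707 = -48699)
U(Q, v) = -6*Q
m = 7744 (m = (-6*0 - 88)² = (0 - 88)² = (-88)² = 7744)
m - a = 7744 - 1*(-48699) = 7744 + 48699 = 56443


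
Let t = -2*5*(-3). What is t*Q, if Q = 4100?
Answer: 123000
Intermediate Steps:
t = 30 (t = -10*(-3) = 30)
t*Q = 30*4100 = 123000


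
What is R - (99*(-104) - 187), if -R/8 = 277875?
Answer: -2212517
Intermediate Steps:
R = -2223000 (R = -8*277875 = -2223000)
R - (99*(-104) - 187) = -2223000 - (99*(-104) - 187) = -2223000 - (-10296 - 187) = -2223000 - 1*(-10483) = -2223000 + 10483 = -2212517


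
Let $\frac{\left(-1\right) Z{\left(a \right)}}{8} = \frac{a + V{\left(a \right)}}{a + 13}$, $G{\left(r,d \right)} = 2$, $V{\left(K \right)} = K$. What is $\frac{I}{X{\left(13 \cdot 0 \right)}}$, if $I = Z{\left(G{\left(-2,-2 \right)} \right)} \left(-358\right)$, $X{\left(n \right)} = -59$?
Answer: $- \frac{11456}{885} \approx -12.945$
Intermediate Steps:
$Z{\left(a \right)} = - \frac{16 a}{13 + a}$ ($Z{\left(a \right)} = - 8 \frac{a + a}{a + 13} = - 8 \frac{2 a}{13 + a} = - \frac{16 a}{13 + a}$)
$I = \frac{11456}{15}$ ($I = \left(-16\right) 2 \frac{1}{13 + 2} \left(-358\right) = \left(-16\right) 2 \cdot \frac{1}{15} \left(-358\right) = \left(- \frac{32}{15}\right) \left(-358\right) = \frac{11456}{15} \approx 763.73$)
$\frac{I}{X{\left(13 \cdot 0 \right)}} = \frac{11456}{15 \left(-59\right)} = \frac{11456}{15} \left(- \frac{1}{59}\right) = - \frac{11456}{885}$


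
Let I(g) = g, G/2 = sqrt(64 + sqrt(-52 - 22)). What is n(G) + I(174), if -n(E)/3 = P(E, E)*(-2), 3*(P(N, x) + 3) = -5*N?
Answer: 156 - 20*sqrt(64 + I*sqrt(74)) ≈ -4.3593 - 10.729*I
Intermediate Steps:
P(N, x) = -3 - 5*N/3 (P(N, x) = -3 + (-5*N)/3 = -3 - 5*N/3)
G = 2*sqrt(64 + I*sqrt(74)) (G = 2*sqrt(64 + sqrt(-52 - 22)) = 2*sqrt(64 + sqrt(-74)) = 2*sqrt(64 + I*sqrt(74)) ≈ 16.036 + 1.0729*I)
n(E) = -18 - 10*E (n(E) = -3*(-3 - 5*E/3)*(-2) = -3*(6 + 10*E/3) = -18 - 10*E)
n(G) + I(174) = (-18 - 20*sqrt(64 + I*sqrt(74))) + 174 = 156 - 20*sqrt(64 + I*sqrt(74))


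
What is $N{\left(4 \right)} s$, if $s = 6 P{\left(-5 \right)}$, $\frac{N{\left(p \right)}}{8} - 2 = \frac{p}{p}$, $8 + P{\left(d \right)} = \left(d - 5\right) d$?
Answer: $6048$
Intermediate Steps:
$P{\left(d \right)} = -8 + d \left(-5 + d\right)$ ($P{\left(d \right)} = -8 + \left(d - 5\right) d = -8 + \left(-5 + d\right) d = -8 + d \left(-5 + d\right)$)
$N{\left(p \right)} = 24$ ($N{\left(p \right)} = 16 + 8 \frac{p}{p} = 16 + 8 \cdot 1 = 16 + 8 = 24$)
$s = 252$ ($s = 6 \left(-8 + \left(-5\right)^{2} - -25\right) = 6 \left(-8 + 25 + 25\right) = 6 \cdot 42 = 252$)
$N{\left(4 \right)} s = 24 \cdot 252 = 6048$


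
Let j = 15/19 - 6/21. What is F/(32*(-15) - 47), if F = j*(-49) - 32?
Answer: 1077/10013 ≈ 0.10756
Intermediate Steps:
j = 67/133 (j = 15*(1/19) - 6*1/21 = 15/19 - 2/7 = 67/133 ≈ 0.50376)
F = -1077/19 (F = (67/133)*(-49) - 32 = -469/19 - 32 = -1077/19 ≈ -56.684)
F/(32*(-15) - 47) = -1077/(19*(32*(-15) - 47)) = -1077/(19*(-480 - 47)) = -1077/19/(-527) = -1077/19*(-1/527) = 1077/10013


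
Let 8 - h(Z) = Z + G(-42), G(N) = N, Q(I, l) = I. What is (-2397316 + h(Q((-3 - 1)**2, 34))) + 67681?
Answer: -2329601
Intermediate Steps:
h(Z) = 50 - Z (h(Z) = 8 - (Z - 42) = 8 - (-42 + Z) = 8 + (42 - Z) = 50 - Z)
(-2397316 + h(Q((-3 - 1)**2, 34))) + 67681 = (-2397316 + (50 - (-3 - 1)**2)) + 67681 = (-2397316 + (50 - 1*(-4)**2)) + 67681 = (-2397316 + (50 - 1*16)) + 67681 = (-2397316 + (50 - 16)) + 67681 = (-2397316 + 34) + 67681 = -2397282 + 67681 = -2329601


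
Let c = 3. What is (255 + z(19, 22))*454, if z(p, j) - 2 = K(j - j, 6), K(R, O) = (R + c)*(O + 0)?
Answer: 124850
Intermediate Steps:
K(R, O) = O*(3 + R) (K(R, O) = (R + 3)*(O + 0) = (3 + R)*O = O*(3 + R))
z(p, j) = 20 (z(p, j) = 2 + 6*(3 + (j - j)) = 2 + 6*(3 + 0) = 2 + 6*3 = 2 + 18 = 20)
(255 + z(19, 22))*454 = (255 + 20)*454 = 275*454 = 124850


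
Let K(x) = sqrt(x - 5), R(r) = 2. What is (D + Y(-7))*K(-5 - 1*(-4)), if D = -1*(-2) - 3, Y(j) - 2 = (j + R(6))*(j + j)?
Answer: 71*I*sqrt(6) ≈ 173.91*I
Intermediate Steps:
Y(j) = 2 + 2*j*(2 + j) (Y(j) = 2 + (j + 2)*(j + j) = 2 + (2 + j)*(2*j) = 2 + 2*j*(2 + j))
D = -1 (D = 2 - 3 = -1)
K(x) = sqrt(-5 + x)
(D + Y(-7))*K(-5 - 1*(-4)) = (-1 + (2 + 2*(-7)**2 + 4*(-7)))*sqrt(-5 + (-5 - 1*(-4))) = (-1 + (2 + 2*49 - 28))*sqrt(-5 + (-5 + 4)) = (-1 + (2 + 98 - 28))*sqrt(-5 - 1) = (-1 + 72)*sqrt(-6) = 71*(I*sqrt(6)) = 71*I*sqrt(6)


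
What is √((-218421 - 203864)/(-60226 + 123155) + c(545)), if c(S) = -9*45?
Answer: I*√1630397884370/62929 ≈ 20.291*I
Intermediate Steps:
c(S) = -405
√((-218421 - 203864)/(-60226 + 123155) + c(545)) = √((-218421 - 203864)/(-60226 + 123155) - 405) = √(-422285/62929 - 405) = √(-25908530/62929) = I*√1630397884370/62929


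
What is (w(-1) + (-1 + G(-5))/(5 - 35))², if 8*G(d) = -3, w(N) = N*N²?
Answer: 52441/57600 ≈ 0.91043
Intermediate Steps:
w(N) = N³
G(d) = -3/8 (G(d) = (⅛)*(-3) = -3/8)
(w(-1) + (-1 + G(-5))/(5 - 35))² = ((-1)³ + (-1 - 3/8)/(5 - 35))² = (-1 - 11/8/(-30))² = (-1 - 11/8*(-1/30))² = (-1 + 11/240)² = (-229/240)² = 52441/57600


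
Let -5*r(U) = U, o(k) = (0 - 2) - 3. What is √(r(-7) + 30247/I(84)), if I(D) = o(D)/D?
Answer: I*√12703705/5 ≈ 712.84*I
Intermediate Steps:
o(k) = -5 (o(k) = -2 - 3 = -5)
r(U) = -U/5
I(D) = -5/D
√(r(-7) + 30247/I(84)) = √(-⅕*(-7) + 30247/((-5/84))) = √(7/5 + 30247/((-5*1/84))) = √(7/5 + 30247/(-5/84)) = √(7/5 + 30247*(-84/5)) = √(7/5 - 2540748/5) = √(-2540741/5) = I*√12703705/5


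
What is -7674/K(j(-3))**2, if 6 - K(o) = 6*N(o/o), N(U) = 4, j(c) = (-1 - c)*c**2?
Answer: -1279/54 ≈ -23.685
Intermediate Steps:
j(c) = c**2*(-1 - c)
K(o) = -18 (K(o) = 6 - 6*4 = 6 - 1*24 = 6 - 24 = -18)
-7674/K(j(-3))**2 = -7674/((-18)**2) = -7674/324 = -7674*1/324 = -1279/54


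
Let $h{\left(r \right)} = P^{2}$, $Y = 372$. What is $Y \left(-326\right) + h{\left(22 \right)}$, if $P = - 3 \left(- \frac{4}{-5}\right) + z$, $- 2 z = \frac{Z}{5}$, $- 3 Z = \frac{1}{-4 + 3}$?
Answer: $- \frac{109139471}{900} \approx -1.2127 \cdot 10^{5}$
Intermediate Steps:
$Z = \frac{1}{3}$ ($Z = - \frac{1}{3 \left(-4 + 3\right)} = - \frac{1}{3 \left(-1\right)} = \left(- \frac{1}{3}\right) \left(-1\right) = \frac{1}{3} \approx 0.33333$)
$z = - \frac{1}{30}$ ($z = - \frac{\frac{1}{3} \cdot \frac{1}{5}}{2} = \left(- \frac{1}{2}\right) \frac{1}{15} = - \frac{1}{30} \approx -0.033333$)
$P = - \frac{73}{30}$ ($P = - 3 \left(- \frac{4}{-5}\right) - \frac{1}{30} = - 3 \left(\left(-4\right) \left(- \frac{1}{5}\right)\right) - \frac{1}{30} = \left(-3\right) \frac{4}{5} - \frac{1}{30} = - \frac{12}{5} - \frac{1}{30} = - \frac{73}{30} \approx -2.4333$)
$h{\left(r \right)} = \frac{5329}{900}$ ($h{\left(r \right)} = \left(- \frac{73}{30}\right)^{2} = \frac{5329}{900}$)
$Y \left(-326\right) + h{\left(22 \right)} = 372 \left(-326\right) + \frac{5329}{900} = -121272 + \frac{5329}{900} = - \frac{109139471}{900}$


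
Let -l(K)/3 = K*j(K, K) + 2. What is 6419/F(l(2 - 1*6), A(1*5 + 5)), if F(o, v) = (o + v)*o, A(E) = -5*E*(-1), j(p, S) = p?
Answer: 6419/216 ≈ 29.718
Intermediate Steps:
A(E) = 5*E
l(K) = -6 - 3*K² (l(K) = -3*(K*K + 2) = -3*(K² + 2) = -3*(2 + K²) = -6 - 3*K²)
F(o, v) = o*(o + v)
6419/F(l(2 - 1*6), A(1*5 + 5)) = 6419/(((-6 - 3*(2 - 1*6)²)*((-6 - 3*(2 - 1*6)²) + 5*(1*5 + 5)))) = 6419/(((-6 - 3*(2 - 6)²)*((-6 - 3*(2 - 6)²) + 5*(5 + 5)))) = 6419/(((-6 - 3*(-4)²)*((-6 - 3*(-4)²) + 5*10))) = 6419/(((-6 - 3*16)*((-6 - 3*16) + 50))) = 6419/(((-6 - 48)*((-6 - 48) + 50))) = 6419/((-54*(-54 + 50))) = 6419/((-54*(-4))) = 6419/216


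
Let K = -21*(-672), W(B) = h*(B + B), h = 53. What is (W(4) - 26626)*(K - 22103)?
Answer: 209380182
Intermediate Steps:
W(B) = 106*B (W(B) = 53*(B + B) = 53*(2*B) = 106*B)
K = 14112
(W(4) - 26626)*(K - 22103) = (106*4 - 26626)*(14112 - 22103) = (424 - 26626)*(-7991) = -26202*(-7991) = 209380182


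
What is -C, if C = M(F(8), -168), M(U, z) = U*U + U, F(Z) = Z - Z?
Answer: 0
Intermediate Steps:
F(Z) = 0
M(U, z) = U + U**2 (M(U, z) = U**2 + U = U + U**2)
C = 0 (C = 0*(1 + 0) = 0*1 = 0)
-C = -1*0 = 0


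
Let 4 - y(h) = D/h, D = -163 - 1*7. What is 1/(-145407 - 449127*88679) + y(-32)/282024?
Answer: -20503348235/4405647783581056 ≈ -4.6539e-6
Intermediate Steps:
D = -170 (D = -163 - 7 = -170)
y(h) = 4 + 170/h (y(h) = 4 - (-170)/h = 4 + 170/h)
1/(-145407 - 449127*88679) + y(-32)/282024 = 1/(-145407 - 449127*88679) + (4 + 170/(-32))/282024 = (1/88679)/(-594534) + (4 + 170*(-1/32))*(1/282024) = -1/594534*1/88679 + (4 - 85/16)*(1/282024) = -1/52722680586 - 21/16*1/282024 = -1/52722680586 - 7/1504128 = -20503348235/4405647783581056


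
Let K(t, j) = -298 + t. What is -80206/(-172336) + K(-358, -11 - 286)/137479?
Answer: 5456794129/11846290472 ≈ 0.46063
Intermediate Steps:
-80206/(-172336) + K(-358, -11 - 286)/137479 = -80206/(-172336) + (-298 - 358)/137479 = -80206*(-1/172336) - 656*1/137479 = 40103/86168 - 656/137479 = 5456794129/11846290472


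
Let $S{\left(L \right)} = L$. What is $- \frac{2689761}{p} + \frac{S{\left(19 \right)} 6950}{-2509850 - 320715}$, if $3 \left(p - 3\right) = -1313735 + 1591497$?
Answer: $- \frac{4575461939089}{157249774123} \approx -29.097$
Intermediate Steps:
$p = \frac{277771}{3}$ ($p = 3 + \frac{-1313735 + 1591497}{3} = 3 + \frac{1}{3} \cdot 277762 = 3 + \frac{277762}{3} = \frac{277771}{3} \approx 92590.0$)
$- \frac{2689761}{p} + \frac{S{\left(19 \right)} 6950}{-2509850 - 320715} = - \frac{2689761}{\frac{277771}{3}} + \frac{19 \cdot 6950}{-2509850 - 320715} = \left(-2689761\right) \frac{3}{277771} + \frac{132050}{-2830565} = - \frac{8069283}{277771} + 132050 \left(- \frac{1}{2830565}\right) = - \frac{8069283}{277771} - \frac{26410}{566113} = - \frac{4575461939089}{157249774123}$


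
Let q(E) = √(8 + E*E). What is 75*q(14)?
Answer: 150*√51 ≈ 1071.2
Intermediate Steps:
q(E) = √(8 + E²)
75*q(14) = 75*√(8 + 14²) = 75*√(8 + 196) = 75*√204 = 75*(2*√51) = 150*√51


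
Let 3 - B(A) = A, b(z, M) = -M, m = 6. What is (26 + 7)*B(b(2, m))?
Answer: 297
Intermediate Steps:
B(A) = 3 - A
(26 + 7)*B(b(2, m)) = (26 + 7)*(3 - (-1)*6) = 33*(3 - 1*(-6)) = 33*(3 + 6) = 33*9 = 297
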